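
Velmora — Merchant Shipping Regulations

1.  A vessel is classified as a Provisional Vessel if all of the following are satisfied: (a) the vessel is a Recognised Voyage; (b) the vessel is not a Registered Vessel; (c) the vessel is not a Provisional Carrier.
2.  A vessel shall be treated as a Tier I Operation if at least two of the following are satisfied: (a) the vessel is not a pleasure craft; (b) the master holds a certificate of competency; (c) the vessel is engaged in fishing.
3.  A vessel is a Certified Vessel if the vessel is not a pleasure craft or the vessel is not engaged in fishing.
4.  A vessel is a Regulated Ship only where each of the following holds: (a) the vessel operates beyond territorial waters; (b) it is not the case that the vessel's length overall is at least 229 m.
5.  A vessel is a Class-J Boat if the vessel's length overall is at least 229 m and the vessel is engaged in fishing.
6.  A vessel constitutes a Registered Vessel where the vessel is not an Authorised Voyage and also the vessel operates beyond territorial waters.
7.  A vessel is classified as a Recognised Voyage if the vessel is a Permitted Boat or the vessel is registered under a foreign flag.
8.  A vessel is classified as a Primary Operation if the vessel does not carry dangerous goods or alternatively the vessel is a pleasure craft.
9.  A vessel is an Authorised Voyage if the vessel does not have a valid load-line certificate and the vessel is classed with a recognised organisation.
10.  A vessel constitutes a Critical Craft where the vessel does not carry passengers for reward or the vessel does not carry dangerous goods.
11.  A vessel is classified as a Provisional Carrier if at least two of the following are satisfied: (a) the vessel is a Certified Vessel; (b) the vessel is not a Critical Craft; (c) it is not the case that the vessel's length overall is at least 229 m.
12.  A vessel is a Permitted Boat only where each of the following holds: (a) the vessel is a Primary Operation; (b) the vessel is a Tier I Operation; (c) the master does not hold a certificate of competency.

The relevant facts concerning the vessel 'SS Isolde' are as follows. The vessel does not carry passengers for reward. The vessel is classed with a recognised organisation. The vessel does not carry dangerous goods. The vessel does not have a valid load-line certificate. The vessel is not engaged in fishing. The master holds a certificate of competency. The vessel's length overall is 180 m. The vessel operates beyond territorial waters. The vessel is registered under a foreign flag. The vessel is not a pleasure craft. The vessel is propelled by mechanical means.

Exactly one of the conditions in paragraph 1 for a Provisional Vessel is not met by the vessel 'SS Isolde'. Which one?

Provisional Carrier

paragraph 8 — Primary Operation: [the vessel does not carry dangerous goods? yes] OR [the vessel is a pleasure craft? no] → satisfied.
paragraph 2 — Tier I Operation: the vessel is not a pleasure craft? yes; the master holds a certificate of competency? yes; the vessel is engaged in fishing? no — 2 of 3 hold (need ≥2) → satisfied.
paragraph 12 — Permitted Boat: [Primary Operation (paragraph 8)? yes] AND [Tier I Operation (paragraph 2)? yes] AND [the master does not hold a certificate of competency? no] → not satisfied.
paragraph 7 — Recognised Voyage: [Permitted Boat (paragraph 12)? no] OR [the vessel is registered under a foreign flag? yes] → satisfied.
paragraph 9 — Authorised Voyage: [the vessel does not have a valid load-line certificate? yes] AND [the vessel is classed with a recognised organisation? yes] → satisfied.
paragraph 6 — Registered Vessel: [not an Authorised Voyage (paragraph 9)? no] AND [the vessel operates beyond territorial waters? yes] → not satisfied.
paragraph 3 — Certified Vessel: [the vessel is not a pleasure craft? yes] OR [the vessel is not engaged in fishing? yes] → satisfied.
paragraph 10 — Critical Craft: [the vessel does not carry passengers for reward? yes] OR [the vessel does not carry dangerous goods? yes] → satisfied.
paragraph 11 — Provisional Carrier: Certified Vessel (paragraph 3)? yes; not a Critical Craft (paragraph 10)? no; vessel's length overall: 180 m ≥ 229 m? no, so negated condition yes — 2 of 3 hold (need ≥2) → satisfied.
paragraph 1 — Provisional Vessel: [Recognised Voyage (paragraph 7)? yes] AND [not a Registered Vessel (paragraph 6)? yes] AND [not a Provisional Carrier (paragraph 11)? no] → not satisfied.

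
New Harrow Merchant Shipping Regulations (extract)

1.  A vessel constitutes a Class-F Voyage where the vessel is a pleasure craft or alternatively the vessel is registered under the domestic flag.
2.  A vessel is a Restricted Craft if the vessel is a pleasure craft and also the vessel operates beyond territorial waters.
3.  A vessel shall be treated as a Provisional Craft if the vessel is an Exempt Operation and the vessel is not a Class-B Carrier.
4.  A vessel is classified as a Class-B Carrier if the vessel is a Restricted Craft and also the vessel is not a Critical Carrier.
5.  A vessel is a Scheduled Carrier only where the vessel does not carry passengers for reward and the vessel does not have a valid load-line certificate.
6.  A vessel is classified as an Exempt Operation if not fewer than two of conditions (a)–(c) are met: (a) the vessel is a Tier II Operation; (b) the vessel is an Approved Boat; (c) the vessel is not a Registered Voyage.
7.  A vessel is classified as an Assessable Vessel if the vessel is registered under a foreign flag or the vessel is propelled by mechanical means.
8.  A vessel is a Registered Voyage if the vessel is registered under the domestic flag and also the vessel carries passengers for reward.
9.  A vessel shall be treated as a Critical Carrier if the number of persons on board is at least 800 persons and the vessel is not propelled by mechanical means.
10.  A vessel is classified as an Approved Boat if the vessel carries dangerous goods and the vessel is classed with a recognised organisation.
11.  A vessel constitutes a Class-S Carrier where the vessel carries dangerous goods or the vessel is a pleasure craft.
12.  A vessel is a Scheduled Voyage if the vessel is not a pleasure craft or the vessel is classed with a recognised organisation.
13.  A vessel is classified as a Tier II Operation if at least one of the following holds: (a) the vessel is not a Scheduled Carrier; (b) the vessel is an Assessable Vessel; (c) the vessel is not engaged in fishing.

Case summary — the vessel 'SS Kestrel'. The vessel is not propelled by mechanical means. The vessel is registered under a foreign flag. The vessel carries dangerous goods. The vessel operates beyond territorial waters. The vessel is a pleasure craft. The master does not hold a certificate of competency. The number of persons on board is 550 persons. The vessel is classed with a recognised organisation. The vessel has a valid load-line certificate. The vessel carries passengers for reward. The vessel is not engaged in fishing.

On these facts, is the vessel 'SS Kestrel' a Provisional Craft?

No

paragraph 5 — Scheduled Carrier: [the vessel does not carry passengers for reward? no] AND [the vessel does not have a valid load-line certificate? no] → not satisfied.
paragraph 7 — Assessable Vessel: [the vessel is registered under a foreign flag? yes] OR [the vessel is propelled by mechanical means? no] → satisfied.
paragraph 13 — Tier II Operation: [not a Scheduled Carrier (paragraph 5)? yes] OR [Assessable Vessel (paragraph 7)? yes] OR [the vessel is not engaged in fishing? yes] → satisfied.
paragraph 10 — Approved Boat: [the vessel carries dangerous goods? yes] AND [the vessel is classed with a recognised organisation? yes] → satisfied.
paragraph 8 — Registered Voyage: [the vessel is registered under the domestic flag? no] AND [the vessel carries passengers for reward? yes] → not satisfied.
paragraph 6 — Exempt Operation: Tier II Operation (paragraph 13)? yes; Approved Boat (paragraph 10)? yes; not a Registered Voyage (paragraph 8)? yes — 3 of 3 hold (need ≥2) → satisfied.
paragraph 2 — Restricted Craft: [the vessel is a pleasure craft? yes] AND [the vessel operates beyond territorial waters? yes] → satisfied.
paragraph 9 — Critical Carrier: [number of persons on board: 550 persons ≥ 800 persons? no] AND [the vessel is not propelled by mechanical means? yes] → not satisfied.
paragraph 4 — Class-B Carrier: [Restricted Craft (paragraph 2)? yes] AND [not a Critical Carrier (paragraph 9)? yes] → satisfied.
paragraph 3 — Provisional Craft: [Exempt Operation (paragraph 6)? yes] AND [not a Class-B Carrier (paragraph 4)? no] → not satisfied.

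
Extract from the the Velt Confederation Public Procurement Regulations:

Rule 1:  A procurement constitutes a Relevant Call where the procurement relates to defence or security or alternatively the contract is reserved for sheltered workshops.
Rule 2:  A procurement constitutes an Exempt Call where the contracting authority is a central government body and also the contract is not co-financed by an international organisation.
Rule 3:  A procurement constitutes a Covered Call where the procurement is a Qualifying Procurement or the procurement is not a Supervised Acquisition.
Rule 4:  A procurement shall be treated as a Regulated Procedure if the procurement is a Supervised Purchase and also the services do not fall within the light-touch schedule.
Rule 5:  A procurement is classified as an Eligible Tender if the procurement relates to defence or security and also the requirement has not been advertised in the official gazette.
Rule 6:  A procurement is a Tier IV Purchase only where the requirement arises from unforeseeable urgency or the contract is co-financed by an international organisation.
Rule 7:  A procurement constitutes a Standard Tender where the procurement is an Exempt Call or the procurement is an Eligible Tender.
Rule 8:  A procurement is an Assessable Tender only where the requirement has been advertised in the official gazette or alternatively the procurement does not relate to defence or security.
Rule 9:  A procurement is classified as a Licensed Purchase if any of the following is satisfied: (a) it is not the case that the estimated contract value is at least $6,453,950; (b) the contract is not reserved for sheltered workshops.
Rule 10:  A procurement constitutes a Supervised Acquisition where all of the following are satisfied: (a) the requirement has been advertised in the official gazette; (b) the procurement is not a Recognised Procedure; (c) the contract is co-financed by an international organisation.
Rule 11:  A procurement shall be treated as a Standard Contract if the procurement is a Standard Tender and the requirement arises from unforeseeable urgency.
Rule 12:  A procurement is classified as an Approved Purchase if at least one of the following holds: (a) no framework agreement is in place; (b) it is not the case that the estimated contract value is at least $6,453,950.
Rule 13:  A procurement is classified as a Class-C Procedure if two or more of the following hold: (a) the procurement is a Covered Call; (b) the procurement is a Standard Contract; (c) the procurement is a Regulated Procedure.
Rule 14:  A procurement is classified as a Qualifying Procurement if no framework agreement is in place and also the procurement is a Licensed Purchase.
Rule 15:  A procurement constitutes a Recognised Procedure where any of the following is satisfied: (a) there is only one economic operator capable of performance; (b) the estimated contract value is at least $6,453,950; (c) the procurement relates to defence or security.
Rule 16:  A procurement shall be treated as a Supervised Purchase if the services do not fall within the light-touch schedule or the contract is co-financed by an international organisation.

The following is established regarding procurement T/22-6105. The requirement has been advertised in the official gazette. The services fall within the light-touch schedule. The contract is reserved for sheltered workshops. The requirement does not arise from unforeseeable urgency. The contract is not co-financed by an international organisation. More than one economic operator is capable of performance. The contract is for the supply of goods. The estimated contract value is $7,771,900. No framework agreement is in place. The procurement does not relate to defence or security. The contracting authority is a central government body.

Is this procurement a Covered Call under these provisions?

Yes

rule 9 — Licensed Purchase: [estimated contract value: $7,771,900 ≥ $6,453,950? yes, so negated condition no] OR [the contract is not reserved for sheltered workshops? no] → not satisfied.
rule 14 — Qualifying Procurement: [no framework agreement is in place? yes] AND [Licensed Purchase (rule 9)? no] → not satisfied.
rule 15 — Recognised Procedure: [there is only one economic operator capable of performance? no] OR [estimated contract value: $7,771,900 ≥ $6,453,950? yes] OR [the procurement relates to defence or security? no] → satisfied.
rule 10 — Supervised Acquisition: [the requirement has been advertised in the official gazette? yes] AND [not a Recognised Procedure (rule 15)? no] AND [the contract is co-financed by an international organisation? no] → not satisfied.
rule 3 — Covered Call: [Qualifying Procurement (rule 14)? no] OR [not a Supervised Acquisition (rule 10)? yes] → satisfied.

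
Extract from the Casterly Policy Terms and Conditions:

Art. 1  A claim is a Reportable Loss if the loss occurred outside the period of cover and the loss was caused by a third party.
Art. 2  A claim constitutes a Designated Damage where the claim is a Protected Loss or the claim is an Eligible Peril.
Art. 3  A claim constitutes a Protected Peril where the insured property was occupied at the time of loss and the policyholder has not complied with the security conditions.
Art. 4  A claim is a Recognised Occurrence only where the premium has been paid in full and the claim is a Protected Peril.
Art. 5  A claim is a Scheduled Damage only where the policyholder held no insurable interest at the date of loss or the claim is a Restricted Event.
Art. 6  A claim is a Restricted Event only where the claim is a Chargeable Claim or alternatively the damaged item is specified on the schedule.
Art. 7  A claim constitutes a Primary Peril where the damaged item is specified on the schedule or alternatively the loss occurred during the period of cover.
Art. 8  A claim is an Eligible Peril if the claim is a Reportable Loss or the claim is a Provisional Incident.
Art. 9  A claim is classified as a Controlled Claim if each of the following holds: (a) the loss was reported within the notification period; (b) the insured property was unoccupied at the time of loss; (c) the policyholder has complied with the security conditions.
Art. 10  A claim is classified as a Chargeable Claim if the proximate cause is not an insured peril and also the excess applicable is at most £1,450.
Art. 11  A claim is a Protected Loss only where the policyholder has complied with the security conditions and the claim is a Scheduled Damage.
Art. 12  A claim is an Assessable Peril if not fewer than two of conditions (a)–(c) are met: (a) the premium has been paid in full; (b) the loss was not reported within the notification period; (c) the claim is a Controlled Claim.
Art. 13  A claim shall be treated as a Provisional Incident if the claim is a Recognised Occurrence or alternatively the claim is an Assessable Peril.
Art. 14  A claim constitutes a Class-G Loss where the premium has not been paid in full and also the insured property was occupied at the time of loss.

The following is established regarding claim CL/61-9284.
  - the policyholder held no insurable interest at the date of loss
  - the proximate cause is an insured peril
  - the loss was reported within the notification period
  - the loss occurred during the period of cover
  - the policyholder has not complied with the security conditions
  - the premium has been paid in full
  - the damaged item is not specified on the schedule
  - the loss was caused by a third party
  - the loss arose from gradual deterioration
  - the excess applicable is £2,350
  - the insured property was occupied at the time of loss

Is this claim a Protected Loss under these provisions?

article 10 — Chargeable Claim: [the proximate cause is not an insured peril? no] AND [excess applicable: £2,350 ≤ £1,450? no] → not satisfied.
article 6 — Restricted Event: [Chargeable Claim (article 10)? no] OR [the damaged item is specified on the schedule? no] → not satisfied.
article 5 — Scheduled Damage: [the policyholder held no insurable interest at the date of loss? yes] OR [Restricted Event (article 6)? no] → satisfied.
article 11 — Protected Loss: [the policyholder has complied with the security conditions? no] AND [Scheduled Damage (article 5)? yes] → not satisfied.

No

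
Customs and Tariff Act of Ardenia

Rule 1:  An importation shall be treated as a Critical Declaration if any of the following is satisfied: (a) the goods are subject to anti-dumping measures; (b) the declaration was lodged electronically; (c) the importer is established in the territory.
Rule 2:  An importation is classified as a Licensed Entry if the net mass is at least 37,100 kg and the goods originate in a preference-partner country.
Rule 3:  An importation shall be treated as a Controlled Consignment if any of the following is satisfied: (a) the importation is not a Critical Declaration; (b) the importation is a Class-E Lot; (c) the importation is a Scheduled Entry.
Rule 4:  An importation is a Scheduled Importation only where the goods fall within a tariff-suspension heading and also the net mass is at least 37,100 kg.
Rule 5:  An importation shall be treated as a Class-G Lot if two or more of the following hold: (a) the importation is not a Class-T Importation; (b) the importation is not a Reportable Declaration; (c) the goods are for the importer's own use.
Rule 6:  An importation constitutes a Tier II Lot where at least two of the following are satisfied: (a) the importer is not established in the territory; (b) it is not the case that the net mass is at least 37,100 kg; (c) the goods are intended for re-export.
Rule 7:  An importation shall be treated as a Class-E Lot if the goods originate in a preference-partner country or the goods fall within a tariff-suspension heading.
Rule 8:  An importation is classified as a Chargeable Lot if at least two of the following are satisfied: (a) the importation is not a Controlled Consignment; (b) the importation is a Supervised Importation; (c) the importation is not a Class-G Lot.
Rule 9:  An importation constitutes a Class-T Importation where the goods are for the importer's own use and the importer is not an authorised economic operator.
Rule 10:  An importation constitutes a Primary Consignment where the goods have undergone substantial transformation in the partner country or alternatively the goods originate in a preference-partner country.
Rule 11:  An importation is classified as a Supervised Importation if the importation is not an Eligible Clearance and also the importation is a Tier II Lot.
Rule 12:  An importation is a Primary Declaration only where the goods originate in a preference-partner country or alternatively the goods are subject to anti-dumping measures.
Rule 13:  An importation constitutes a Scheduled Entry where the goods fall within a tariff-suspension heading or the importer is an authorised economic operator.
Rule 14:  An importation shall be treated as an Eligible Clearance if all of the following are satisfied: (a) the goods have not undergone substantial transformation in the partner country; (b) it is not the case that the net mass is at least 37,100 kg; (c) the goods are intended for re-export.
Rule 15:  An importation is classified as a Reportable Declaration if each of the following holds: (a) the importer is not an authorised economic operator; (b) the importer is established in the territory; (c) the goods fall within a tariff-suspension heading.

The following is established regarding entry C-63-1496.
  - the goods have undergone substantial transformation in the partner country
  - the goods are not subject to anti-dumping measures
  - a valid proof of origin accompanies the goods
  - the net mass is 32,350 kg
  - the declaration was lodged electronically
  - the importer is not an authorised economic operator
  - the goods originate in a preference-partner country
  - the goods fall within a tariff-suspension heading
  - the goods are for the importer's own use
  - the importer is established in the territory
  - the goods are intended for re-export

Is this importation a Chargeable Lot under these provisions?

rule 1 — Critical Declaration: [the goods are subject to anti-dumping measures? no] OR [the declaration was lodged electronically? yes] OR [the importer is established in the territory? yes] → satisfied.
rule 7 — Class-E Lot: [the goods originate in a preference-partner country? yes] OR [the goods fall within a tariff-suspension heading? yes] → satisfied.
rule 13 — Scheduled Entry: [the goods fall within a tariff-suspension heading? yes] OR [the importer is an authorised economic operator? no] → satisfied.
rule 3 — Controlled Consignment: [not a Critical Declaration (rule 1)? no] OR [Class-E Lot (rule 7)? yes] OR [Scheduled Entry (rule 13)? yes] → satisfied.
rule 14 — Eligible Clearance: [the goods have not undergone substantial transformation in the partner country? no] AND [net mass: 32,350 kg ≥ 37,100 kg? no, so negated condition yes] AND [the goods are intended for re-export? yes] → not satisfied.
rule 6 — Tier II Lot: the importer is not established in the territory? no; net mass: 32,350 kg ≥ 37,100 kg? no, so negated condition yes; the goods are intended for re-export? yes — 2 of 3 hold (need ≥2) → satisfied.
rule 11 — Supervised Importation: [not an Eligible Clearance (rule 14)? yes] AND [Tier II Lot (rule 6)? yes] → satisfied.
rule 9 — Class-T Importation: [the goods are for the importer's own use? yes] AND [the importer is not an authorised economic operator? yes] → satisfied.
rule 15 — Reportable Declaration: [the importer is not an authorised economic operator? yes] AND [the importer is established in the territory? yes] AND [the goods fall within a tariff-suspension heading? yes] → satisfied.
rule 5 — Class-G Lot: not a Class-T Importation (rule 9)? no; not a Reportable Declaration (rule 15)? no; the goods are for the importer's own use? yes — 1 of 3 hold (need ≥2) → not satisfied.
rule 8 — Chargeable Lot: not a Controlled Consignment (rule 3)? no; Supervised Importation (rule 11)? yes; not a Class-G Lot (rule 5)? yes — 2 of 3 hold (need ≥2) → satisfied.

Yes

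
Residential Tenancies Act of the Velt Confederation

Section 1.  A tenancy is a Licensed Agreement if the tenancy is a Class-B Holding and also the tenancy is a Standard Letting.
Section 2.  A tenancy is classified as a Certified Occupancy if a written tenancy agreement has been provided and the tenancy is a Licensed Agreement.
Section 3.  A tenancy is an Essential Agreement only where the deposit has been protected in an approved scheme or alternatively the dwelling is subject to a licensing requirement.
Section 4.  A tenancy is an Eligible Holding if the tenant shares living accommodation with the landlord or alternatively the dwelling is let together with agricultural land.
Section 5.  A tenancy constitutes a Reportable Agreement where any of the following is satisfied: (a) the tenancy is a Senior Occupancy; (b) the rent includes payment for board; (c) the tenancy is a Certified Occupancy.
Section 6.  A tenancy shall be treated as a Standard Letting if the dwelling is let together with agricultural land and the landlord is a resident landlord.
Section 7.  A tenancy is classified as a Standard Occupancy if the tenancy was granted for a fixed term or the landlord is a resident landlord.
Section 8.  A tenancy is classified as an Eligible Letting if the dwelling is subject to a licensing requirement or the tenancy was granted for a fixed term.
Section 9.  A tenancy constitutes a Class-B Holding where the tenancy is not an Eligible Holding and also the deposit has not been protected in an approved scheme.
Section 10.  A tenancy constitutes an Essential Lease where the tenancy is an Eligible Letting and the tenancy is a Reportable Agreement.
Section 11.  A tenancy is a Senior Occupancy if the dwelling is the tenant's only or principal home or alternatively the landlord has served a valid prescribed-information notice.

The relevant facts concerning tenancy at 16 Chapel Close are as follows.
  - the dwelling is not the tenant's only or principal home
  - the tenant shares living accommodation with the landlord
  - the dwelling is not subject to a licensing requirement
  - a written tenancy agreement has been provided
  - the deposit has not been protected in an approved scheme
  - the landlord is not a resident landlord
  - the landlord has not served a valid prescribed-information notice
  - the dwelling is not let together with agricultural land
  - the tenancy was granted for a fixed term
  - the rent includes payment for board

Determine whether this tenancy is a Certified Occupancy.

Under section 4: the tenant shares living accommodation with the landlord? yes; or the dwelling is let together with agricultural land? no. So the tenancy is an Eligible Holding.
Under section 9: not an Eligible Holding (section 4)? no; and the deposit has not been protected in an approved scheme? yes. So the tenancy is not a Class-B Holding.
Under section 6: the dwelling is let together with agricultural land? no; and the landlord is a resident landlord? no. So the tenancy is not a Standard Letting.
Under section 1: Class-B Holding (section 9)? no; and Standard Letting (section 6)? no. So the tenancy is not a Licensed Agreement.
Under section 2: a written tenancy agreement has been provided? yes; and Licensed Agreement (section 1)? no. So the tenancy is not a Certified Occupancy.

No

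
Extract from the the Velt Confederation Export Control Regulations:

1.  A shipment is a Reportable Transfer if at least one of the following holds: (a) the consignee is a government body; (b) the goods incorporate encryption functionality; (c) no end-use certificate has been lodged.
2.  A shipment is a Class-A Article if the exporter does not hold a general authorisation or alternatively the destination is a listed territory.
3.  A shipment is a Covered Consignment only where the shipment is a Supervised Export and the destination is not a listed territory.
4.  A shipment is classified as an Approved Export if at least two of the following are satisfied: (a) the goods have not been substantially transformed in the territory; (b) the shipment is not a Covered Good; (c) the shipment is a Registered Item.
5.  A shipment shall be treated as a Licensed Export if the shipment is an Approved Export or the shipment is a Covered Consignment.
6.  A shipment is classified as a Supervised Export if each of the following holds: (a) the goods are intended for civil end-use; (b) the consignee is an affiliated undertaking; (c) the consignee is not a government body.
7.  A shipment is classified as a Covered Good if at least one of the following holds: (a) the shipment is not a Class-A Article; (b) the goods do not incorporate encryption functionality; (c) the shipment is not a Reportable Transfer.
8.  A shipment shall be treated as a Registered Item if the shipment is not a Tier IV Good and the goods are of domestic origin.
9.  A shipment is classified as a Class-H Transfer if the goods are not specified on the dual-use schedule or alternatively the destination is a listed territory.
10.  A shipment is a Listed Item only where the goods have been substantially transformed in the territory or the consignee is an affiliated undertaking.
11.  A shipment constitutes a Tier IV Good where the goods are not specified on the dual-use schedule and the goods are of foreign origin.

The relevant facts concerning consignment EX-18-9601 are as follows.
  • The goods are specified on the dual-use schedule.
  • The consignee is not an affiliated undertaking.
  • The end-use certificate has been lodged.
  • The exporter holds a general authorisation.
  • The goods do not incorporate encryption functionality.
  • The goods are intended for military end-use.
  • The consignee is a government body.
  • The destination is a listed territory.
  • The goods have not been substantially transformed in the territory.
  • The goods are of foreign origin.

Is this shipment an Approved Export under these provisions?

No

Under paragraph 2: the exporter does not hold a general authorisation? no; or the destination is a listed territory? yes. So the shipment is a Class-A Article.
Under paragraph 1: the consignee is a government body? yes; or the goods incorporate encryption functionality? no; or no end-use certificate has been lodged? no. So the shipment is a Reportable Transfer.
Under paragraph 7: not a Class-A Article (paragraph 2)? no; or the goods do not incorporate encryption functionality? yes; or not a Reportable Transfer (paragraph 1)? no. So the shipment is a Covered Good.
Under paragraph 11: the goods are not specified on the dual-use schedule? no; and the goods are of foreign origin? yes. So the shipment is not a Tier IV Good.
Under paragraph 8: not a Tier IV Good (paragraph 11)? yes; and the goods are of domestic origin? no. So the shipment is not a Registered Item.
Under paragraph 4: the goods have not been substantially transformed in the territory? yes; not a Covered Good (paragraph 7)? no; Registered Item (paragraph 8)? no — 1 of 3 hold (need ≥2) → not satisfied.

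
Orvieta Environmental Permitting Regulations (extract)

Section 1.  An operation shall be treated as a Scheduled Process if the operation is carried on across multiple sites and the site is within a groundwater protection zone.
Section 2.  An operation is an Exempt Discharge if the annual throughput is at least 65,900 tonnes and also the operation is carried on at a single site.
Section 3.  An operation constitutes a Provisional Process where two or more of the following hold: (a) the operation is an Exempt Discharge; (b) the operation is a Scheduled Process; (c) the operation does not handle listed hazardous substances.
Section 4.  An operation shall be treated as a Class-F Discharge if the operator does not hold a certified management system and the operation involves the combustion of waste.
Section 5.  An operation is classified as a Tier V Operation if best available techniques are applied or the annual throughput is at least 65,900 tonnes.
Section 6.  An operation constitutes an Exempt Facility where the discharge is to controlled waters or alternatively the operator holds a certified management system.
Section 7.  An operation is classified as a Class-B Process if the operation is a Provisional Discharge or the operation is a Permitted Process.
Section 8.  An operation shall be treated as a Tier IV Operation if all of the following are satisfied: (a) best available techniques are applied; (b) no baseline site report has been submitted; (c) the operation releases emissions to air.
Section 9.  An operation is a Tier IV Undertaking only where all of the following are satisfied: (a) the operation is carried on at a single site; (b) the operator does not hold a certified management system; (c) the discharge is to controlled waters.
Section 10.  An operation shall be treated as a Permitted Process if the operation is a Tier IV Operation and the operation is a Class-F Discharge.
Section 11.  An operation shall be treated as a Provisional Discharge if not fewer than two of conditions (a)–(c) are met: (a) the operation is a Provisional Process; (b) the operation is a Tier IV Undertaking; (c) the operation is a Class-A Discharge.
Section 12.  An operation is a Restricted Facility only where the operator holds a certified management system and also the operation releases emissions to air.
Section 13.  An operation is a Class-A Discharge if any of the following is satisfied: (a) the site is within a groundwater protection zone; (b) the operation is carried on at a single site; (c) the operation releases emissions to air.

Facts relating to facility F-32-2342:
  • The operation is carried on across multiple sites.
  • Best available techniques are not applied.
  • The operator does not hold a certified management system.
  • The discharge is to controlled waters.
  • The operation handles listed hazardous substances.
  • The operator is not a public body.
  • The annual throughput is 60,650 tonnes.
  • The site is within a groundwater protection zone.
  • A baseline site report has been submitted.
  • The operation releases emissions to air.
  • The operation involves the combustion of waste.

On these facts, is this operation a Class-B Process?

section 2 — Exempt Discharge: [annual throughput: 60,650 tonnes ≥ 65,900 tonnes? no] AND [the operation is carried on at a single site? no] → not satisfied.
section 1 — Scheduled Process: [the operation is carried on across multiple sites? yes] AND [the site is within a groundwater protection zone? yes] → satisfied.
section 3 — Provisional Process: Exempt Discharge (section 2)? no; Scheduled Process (section 1)? yes; the operation does not handle listed hazardous substances? no — 1 of 3 hold (need ≥2) → not satisfied.
section 9 — Tier IV Undertaking: [the operation is carried on at a single site? no] AND [the operator does not hold a certified management system? yes] AND [the discharge is to controlled waters? yes] → not satisfied.
section 13 — Class-A Discharge: [the site is within a groundwater protection zone? yes] OR [the operation is carried on at a single site? no] OR [the operation releases emissions to air? yes] → satisfied.
section 11 — Provisional Discharge: Provisional Process (section 3)? no; Tier IV Undertaking (section 9)? no; Class-A Discharge (section 13)? yes — 1 of 3 hold (need ≥2) → not satisfied.
section 8 — Tier IV Operation: [best available techniques are applied? no] AND [no baseline site report has been submitted? no] AND [the operation releases emissions to air? yes] → not satisfied.
section 4 — Class-F Discharge: [the operator does not hold a certified management system? yes] AND [the operation involves the combustion of waste? yes] → satisfied.
section 10 — Permitted Process: [Tier IV Operation (section 8)? no] AND [Class-F Discharge (section 4)? yes] → not satisfied.
section 7 — Class-B Process: [Provisional Discharge (section 11)? no] OR [Permitted Process (section 10)? no] → not satisfied.

No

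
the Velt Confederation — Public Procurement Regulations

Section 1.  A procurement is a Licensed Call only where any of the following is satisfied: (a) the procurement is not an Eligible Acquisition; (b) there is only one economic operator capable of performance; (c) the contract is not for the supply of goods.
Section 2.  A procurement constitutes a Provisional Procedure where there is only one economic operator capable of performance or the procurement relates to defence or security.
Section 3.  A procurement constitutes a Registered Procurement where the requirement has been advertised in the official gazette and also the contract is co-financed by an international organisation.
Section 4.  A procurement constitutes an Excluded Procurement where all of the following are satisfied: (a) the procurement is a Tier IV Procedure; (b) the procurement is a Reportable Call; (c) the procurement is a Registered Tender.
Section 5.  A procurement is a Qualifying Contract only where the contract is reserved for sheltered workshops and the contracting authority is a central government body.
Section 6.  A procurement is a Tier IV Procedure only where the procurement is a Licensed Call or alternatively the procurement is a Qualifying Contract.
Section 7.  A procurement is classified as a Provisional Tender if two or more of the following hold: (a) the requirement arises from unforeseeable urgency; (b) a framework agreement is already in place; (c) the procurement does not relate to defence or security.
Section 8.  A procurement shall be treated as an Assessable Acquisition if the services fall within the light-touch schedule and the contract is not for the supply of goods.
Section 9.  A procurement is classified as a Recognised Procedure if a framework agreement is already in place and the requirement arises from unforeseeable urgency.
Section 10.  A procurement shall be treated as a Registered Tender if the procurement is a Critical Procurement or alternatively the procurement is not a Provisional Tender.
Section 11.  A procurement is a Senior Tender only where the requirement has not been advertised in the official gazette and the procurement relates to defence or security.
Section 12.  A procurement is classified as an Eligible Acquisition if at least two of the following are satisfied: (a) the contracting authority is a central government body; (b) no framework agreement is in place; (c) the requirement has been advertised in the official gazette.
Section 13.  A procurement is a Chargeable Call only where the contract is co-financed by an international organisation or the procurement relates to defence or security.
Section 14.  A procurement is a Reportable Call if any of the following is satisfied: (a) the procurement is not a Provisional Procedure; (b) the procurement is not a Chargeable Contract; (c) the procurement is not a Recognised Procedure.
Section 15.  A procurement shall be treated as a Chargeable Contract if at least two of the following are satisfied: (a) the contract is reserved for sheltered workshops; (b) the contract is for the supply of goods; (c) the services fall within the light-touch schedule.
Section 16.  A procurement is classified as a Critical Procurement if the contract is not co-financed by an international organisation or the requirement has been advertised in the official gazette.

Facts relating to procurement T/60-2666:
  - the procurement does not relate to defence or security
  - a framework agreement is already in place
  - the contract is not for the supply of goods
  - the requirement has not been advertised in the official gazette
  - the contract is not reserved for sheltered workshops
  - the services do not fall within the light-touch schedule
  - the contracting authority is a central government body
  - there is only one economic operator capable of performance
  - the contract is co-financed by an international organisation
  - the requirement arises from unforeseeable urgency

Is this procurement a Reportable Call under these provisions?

Under section 2: there is only one economic operator capable of performance? yes; or the procurement relates to defence or security? no. So the procurement is a Provisional Procedure.
Under section 15: the contract is reserved for sheltered workshops? no; the contract is for the supply of goods? no; the services fall within the light-touch schedule? no — 0 of 3 hold (need ≥2) → not satisfied.
Under section 9: a framework agreement is already in place? yes; and the requirement arises from unforeseeable urgency? yes. So the procurement is a Recognised Procedure.
Under section 14: not a Provisional Procedure (section 2)? no; or not a Chargeable Contract (section 15)? yes; or not a Recognised Procedure (section 9)? no. So the procurement is a Reportable Call.

Yes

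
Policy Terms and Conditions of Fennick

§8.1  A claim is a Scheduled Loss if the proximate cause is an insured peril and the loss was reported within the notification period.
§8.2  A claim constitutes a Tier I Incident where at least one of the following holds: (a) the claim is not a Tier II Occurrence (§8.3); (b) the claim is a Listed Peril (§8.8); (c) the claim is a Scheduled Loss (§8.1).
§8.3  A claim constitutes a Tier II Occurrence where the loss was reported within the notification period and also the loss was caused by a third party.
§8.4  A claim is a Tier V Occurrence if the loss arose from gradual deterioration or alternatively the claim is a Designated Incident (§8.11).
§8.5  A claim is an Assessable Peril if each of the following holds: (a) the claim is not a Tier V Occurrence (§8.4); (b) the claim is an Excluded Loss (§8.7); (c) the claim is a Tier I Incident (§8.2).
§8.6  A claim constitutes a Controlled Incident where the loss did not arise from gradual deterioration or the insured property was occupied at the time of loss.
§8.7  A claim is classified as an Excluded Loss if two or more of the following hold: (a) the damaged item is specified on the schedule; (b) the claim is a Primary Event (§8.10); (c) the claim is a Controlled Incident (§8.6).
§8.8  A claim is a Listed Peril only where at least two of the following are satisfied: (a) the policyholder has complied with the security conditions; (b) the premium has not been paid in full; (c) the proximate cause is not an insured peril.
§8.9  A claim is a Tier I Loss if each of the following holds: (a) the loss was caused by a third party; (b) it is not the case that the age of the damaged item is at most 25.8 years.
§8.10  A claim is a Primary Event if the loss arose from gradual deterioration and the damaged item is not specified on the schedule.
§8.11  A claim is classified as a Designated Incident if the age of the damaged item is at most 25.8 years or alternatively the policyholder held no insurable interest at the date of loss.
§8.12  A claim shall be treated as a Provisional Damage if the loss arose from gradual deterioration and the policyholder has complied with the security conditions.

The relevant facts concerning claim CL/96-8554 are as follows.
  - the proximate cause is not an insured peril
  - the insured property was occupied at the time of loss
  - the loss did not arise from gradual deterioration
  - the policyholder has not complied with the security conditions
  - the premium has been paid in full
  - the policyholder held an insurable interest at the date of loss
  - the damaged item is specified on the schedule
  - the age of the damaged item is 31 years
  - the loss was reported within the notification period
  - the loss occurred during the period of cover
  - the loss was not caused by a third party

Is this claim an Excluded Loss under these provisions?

Under §8.10: the loss arose from gradual deterioration? no; and the damaged item is not specified on the schedule? no. So the claim is not a Primary Event.
Under §8.6: the loss did not arise from gradual deterioration? yes; or the insured property was occupied at the time of loss? yes. So the claim is a Controlled Incident.
Under §8.7: the damaged item is specified on the schedule? yes; Primary Event (§8.10)? no; Controlled Incident (§8.6)? yes — 2 of 3 hold (need ≥2) → satisfied.

Yes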